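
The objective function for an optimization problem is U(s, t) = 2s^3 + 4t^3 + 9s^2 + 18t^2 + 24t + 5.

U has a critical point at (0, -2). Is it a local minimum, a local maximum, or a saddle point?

saddle point

The mixed partial ∂²U/∂s∂t is 0, so the Hessian at any point is diag(U_ss, U_tt) = diag(6(2s + 3), 12(2t + 3)).
At (0, -2): H = diag(18, -12).
The eigenvalues have opposite signs, so H is indefinite: a saddle point.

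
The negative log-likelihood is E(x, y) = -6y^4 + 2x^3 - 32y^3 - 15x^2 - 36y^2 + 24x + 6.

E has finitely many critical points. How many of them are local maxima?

E separates as a function of x plus a function of y, so ∇E=0 decouples.
∂E/∂x = 6(x - 4)(x - 1) = 0 at x ∈ {1, 4}; ∂E/∂y = -24y(y + 1)(y + 3) = 0 at y ∈ {-3, -1, 0}.
The Hessian is diagonal: diag(E_xx, E_yy). Second derivatives: E_xx(1)=-18, E_xx(4)=18; E_yy(-3)=-144, E_yy(-1)=48, E_yy(0)=-72.
Local maxima occur where both diagonal entries negative: (1, -3), (1, 0). Count: 2.

2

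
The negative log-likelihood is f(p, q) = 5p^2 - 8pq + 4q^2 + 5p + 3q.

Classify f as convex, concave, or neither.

f is quadratic, so its Hessian is the constant matrix H = [[10, -8], [-8, 8]].
det(H) = 16, tr(H) = 18.
det(H) > 0 and tr(H) > 0, so H is positive definite everywhere: convex.

convex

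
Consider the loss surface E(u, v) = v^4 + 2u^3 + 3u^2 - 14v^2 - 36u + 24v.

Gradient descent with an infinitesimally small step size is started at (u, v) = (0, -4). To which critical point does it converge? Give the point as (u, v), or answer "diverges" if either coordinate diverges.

(2, -3)

E is separable, so gradient descent decouples: u follows -∂E/∂u, v follows -∂E/∂v.
∂E/∂u = 6(u - 2)(u + 3); at u=0 this is -36, so u increases.
∂E/∂v = 4(v - 2)(v - 1)(v + 3); at v=-4 this is -120, so v increases.
u converges to its nearest critical value 2 (a local min of the u-part); v converges to -3. The iterate converges to (2, -3).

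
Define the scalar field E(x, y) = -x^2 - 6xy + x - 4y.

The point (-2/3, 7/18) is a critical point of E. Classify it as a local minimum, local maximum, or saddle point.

The Hessian of E is constant: H = [[-2, -6], [-6, 0]].
det(H) = (-2)·0 − (-6)² = -36.
Since det(H) < 0, H is indefinite and the critical point is a saddle point.

saddle point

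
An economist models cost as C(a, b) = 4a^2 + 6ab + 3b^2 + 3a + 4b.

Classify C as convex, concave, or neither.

convex

C is quadratic, so its Hessian is the constant matrix H = [[8, 6], [6, 6]].
det(H) = 12, tr(H) = 14.
det(H) > 0 and tr(H) > 0, so H is positive definite everywhere: convex.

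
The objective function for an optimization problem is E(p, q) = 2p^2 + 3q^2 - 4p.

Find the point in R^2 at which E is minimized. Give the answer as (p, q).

E(p,q) separates as A(p) + B(q), so its minimum is min A + min B.
A'(p) = 4p - 4 vanishes at p ∈ {1}; B'(q) = 6q vanishes at q ∈ {0}.
Local minima of A (where A''>0): A(1)=-2. Local minima of B: B(0)=0.
So the global minimum of E is A(1) + B(0) = -2 + 0 = -2, attained at (1, 0).

(1, 0)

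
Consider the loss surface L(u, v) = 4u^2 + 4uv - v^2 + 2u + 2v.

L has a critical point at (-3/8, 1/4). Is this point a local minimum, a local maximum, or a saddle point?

saddle point

The Hessian of L is constant: H = [[8, 4], [4, -2]].
det(H) = 8·(-2) − 4² = -32.
Since det(H) < 0, H is indefinite and the critical point is a saddle point.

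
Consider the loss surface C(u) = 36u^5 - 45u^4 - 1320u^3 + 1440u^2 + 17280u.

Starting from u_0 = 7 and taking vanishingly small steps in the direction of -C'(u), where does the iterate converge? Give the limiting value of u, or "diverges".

4

C'(u) = 180(u - 4)(u - 3)(u + 2)(u + 4), so C'(7) = 213840.
Gradient descent moves in the -C' direction, i.e. u is decreasing.
The nearest critical point in that direction is u = 4, where C'' = 8640 > 0 (a local minimum). The iterate converges there.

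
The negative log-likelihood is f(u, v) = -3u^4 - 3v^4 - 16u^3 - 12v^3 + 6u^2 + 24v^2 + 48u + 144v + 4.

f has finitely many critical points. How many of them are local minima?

1

f separates as a function of u plus a function of v, so ∇f=0 decouples.
∂f/∂u = -12(u - 1)(u + 1)(u + 4) = 0 at u ∈ {-4, -1, 1}; ∂f/∂v = -12(v - 2)(v + 2)(v + 3) = 0 at v ∈ {-3, -2, 2}.
The Hessian is diagonal: diag(f_uu, f_vv). Second derivatives: f_uu(-4)=-180, f_uu(-1)=72, f_uu(1)=-120; f_vv(-3)=-60, f_vv(-2)=48, f_vv(2)=-240.
Local minima occur where both diagonal entries positive: (-1, -2). Count: 1.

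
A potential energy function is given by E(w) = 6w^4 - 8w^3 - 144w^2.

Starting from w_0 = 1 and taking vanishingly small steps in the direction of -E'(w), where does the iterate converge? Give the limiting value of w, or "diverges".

4

E'(w) = 24w(w - 4)(w + 3), so E'(1) = -288.
Gradient descent moves in the -E' direction, i.e. w is increasing.
The nearest critical point in that direction is w = 4, where E'' = 672 > 0 (a local minimum). The iterate converges there.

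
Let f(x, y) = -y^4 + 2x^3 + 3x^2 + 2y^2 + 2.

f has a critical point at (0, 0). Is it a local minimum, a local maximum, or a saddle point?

local minimum

The mixed partial ∂²f/∂x∂y is 0, so the Hessian at any point is diag(f_xx, f_yy) = diag(6(2x + 1), 4(-3y^2 + 1)).
At (0, 0): H = diag(6, 4).
Both eigenvalues are positive, so H is positive definite: a local minimum.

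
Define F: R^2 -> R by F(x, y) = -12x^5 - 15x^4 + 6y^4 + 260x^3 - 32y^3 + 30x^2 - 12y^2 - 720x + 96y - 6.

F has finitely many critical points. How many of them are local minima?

4

F separates as a function of x plus a function of y, so ∇F=0 decouples.
∂F/∂x = -60(x - 3)(x - 1)(x + 1)(x + 4) = 0 at x ∈ {-4, -1, 1, 3}; ∂F/∂y = 24(y - 4)(y - 1)(y + 1) = 0 at y ∈ {-1, 1, 4}.
The Hessian is diagonal: diag(F_xx, F_yy). Second derivatives: F_xx(-4)=6300, F_xx(-1)=-1440, F_xx(1)=1200, F_xx(3)=-3360; F_yy(-1)=240, F_yy(1)=-144, F_yy(4)=360.
Local minima occur where both diagonal entries positive: (-4, -1), (-4, 4), (1, -1), (1, 4). Count: 4.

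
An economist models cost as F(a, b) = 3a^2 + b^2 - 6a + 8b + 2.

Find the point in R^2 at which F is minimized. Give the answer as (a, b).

(1, -4)

F(a,b) separates as P(a) + Q(b) + 2, so its minimum is min P + min Q + 2.
P'(a) = 6a - 6 vanishes at a ∈ {1}; Q'(b) = 2b + 8 vanishes at b ∈ {-4}.
Local minima of P (where P''>0): P(1)=-3. Local minima of Q: Q(-4)=-16.
So the global minimum of F is P(1) + Q(-4) + 2 = -3 − 16 + 2 = -17, attained at (1, -4).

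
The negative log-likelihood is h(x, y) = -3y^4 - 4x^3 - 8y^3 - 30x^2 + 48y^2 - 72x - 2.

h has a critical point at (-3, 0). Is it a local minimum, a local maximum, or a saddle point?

The mixed partial ∂²h/∂x∂y is 0, so the Hessian at any point is diag(h_xx, h_yy) = diag(-12(2x + 5), 12(-3y^2 - 4y + 8)).
At (-3, 0): H = diag(12, 96).
Both eigenvalues are positive, so H is positive definite: a local minimum.

local minimum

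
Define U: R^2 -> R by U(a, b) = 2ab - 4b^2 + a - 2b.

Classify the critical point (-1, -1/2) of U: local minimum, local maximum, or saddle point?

saddle point

The Hessian of U is constant: H = [[0, 2], [2, -8]].
det(H) = 0·(-8) − 2² = -4.
Since det(H) < 0, H is indefinite and the critical point is a saddle point.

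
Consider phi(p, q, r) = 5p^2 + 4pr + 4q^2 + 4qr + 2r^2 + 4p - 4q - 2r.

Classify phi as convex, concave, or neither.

convex

phi is quadratic, so its Hessian is the constant matrix H = [[10, 0, 4], [0, 8, 4], [4, 4, 4]].
Leading principal minors: 10, 80, 32.
All positive ⇒ H ≻ 0 ⇒ convex.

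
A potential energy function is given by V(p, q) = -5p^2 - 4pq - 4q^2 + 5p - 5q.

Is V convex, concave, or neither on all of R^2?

V is quadratic, so its Hessian is the constant matrix H = [[-10, -4], [-4, -8]].
det(H) = 64, tr(H) = -18.
det(H) > 0 and tr(H) < 0, so H is negative definite everywhere: concave.

concave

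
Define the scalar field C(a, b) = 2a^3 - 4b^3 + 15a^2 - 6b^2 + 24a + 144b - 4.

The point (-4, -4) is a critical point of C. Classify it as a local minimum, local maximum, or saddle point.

The mixed partial ∂²C/∂a∂b is 0, so the Hessian at any point is diag(C_aa, C_bb) = diag(6(2a + 5), -12(2b + 1)).
At (-4, -4): H = diag(-18, 84).
The eigenvalues have opposite signs, so H is indefinite: a saddle point.

saddle point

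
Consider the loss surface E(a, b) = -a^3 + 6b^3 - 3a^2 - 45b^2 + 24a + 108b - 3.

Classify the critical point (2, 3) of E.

The mixed partial ∂²E/∂a∂b is 0, so the Hessian at any point is diag(E_aa, E_bb) = diag(-6(a + 1), 18(2b - 5)).
At (2, 3): H = diag(-18, 18).
The eigenvalues have opposite signs, so H is indefinite: a saddle point.

saddle point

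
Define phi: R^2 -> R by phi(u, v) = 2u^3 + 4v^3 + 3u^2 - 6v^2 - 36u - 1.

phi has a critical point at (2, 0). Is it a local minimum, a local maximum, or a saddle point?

saddle point

The mixed partial ∂²phi/∂u∂v is 0, so the Hessian at any point is diag(phi_uu, phi_vv) = diag(6(2u + 1), 12(2v - 1)).
At (2, 0): H = diag(30, -12).
The eigenvalues have opposite signs, so H is indefinite: a saddle point.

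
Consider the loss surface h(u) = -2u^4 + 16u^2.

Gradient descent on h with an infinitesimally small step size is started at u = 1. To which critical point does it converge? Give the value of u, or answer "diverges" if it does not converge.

h'(u) = -8u(u - 2)(u + 2), so h'(1) = 24.
Gradient descent moves in the -h' direction, i.e. u is decreasing.
The nearest critical point in that direction is u = 0, where h'' = 32 > 0 (a local minimum). The iterate converges there.

0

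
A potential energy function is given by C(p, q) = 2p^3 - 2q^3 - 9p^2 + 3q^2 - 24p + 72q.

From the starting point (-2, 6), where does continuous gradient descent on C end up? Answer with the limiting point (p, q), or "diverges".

diverges

C is separable, so gradient descent decouples: p follows -∂C/∂p, q follows -∂C/∂q.
∂C/∂p = 6(p - 4)(p + 1); at p=-2 this is 36, so p decreases.
∂C/∂q = -6(q - 4)(q + 3); at q=6 this is -108, so q increases.
The p-coordinate has no critical point in that direction and runs off to infinity.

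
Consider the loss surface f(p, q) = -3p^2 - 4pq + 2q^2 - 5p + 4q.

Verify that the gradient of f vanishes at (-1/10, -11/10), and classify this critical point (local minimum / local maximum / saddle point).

∇f = (-6p - 4q - 5, -4p + 4q + 4); substituting (-1/10, -11/10) gives ∇f = (0, 0), so (-1/10, -11/10) is indeed a critical point.
The Hessian of f is constant: H = [[-6, -4], [-4, 4]].
det(H) = (-6)·4 − (-4)² = -40.
Since det(H) < 0, H is indefinite and the critical point is a saddle point.

saddle point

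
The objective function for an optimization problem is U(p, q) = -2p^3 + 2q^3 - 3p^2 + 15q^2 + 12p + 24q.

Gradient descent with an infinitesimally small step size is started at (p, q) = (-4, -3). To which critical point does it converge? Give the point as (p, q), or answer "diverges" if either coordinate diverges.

U is separable, so gradient descent decouples: p follows -∂U/∂p, q follows -∂U/∂q.
∂U/∂p = -6(p - 1)(p + 2); at p=-4 this is -60, so p increases.
∂U/∂q = 6(q + 1)(q + 4); at q=-3 this is -12, so q increases.
p converges to its nearest critical value -2 (a local min of the p-part); q converges to -1. The iterate converges to (-2, -1).

(-2, -1)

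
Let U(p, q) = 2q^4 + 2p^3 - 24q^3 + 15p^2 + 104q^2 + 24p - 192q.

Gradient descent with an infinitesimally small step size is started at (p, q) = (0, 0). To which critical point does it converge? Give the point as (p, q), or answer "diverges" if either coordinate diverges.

U is separable, so gradient descent decouples: p follows -∂U/∂p, q follows -∂U/∂q.
∂U/∂p = 6(p + 1)(p + 4); at p=0 this is 24, so p decreases.
∂U/∂q = 8(q - 4)(q - 3)(q - 2); at q=0 this is -192, so q increases.
p converges to its nearest critical value -1 (a local min of the p-part); q converges to 2. The iterate converges to (-1, 2).

(-1, 2)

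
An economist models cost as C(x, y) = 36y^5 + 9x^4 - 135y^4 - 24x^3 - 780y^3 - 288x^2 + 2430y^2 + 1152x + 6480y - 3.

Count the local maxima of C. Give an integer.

2

C separates as a function of x plus a function of y, so ∇C=0 decouples.
∂C/∂x = 36(x - 4)(x - 2)(x + 4) = 0 at x ∈ {-4, 2, 4}; ∂C/∂y = 180(y - 4)(y - 3)(y + 1)(y + 3) = 0 at y ∈ {-3, -1, 3, 4}.
The Hessian is diagonal: diag(C_xx, C_yy). Second derivatives: C_xx(-4)=1728, C_xx(2)=-432, C_xx(4)=576; C_yy(-3)=-15120, C_yy(-1)=7200, C_yy(3)=-4320, C_yy(4)=6300.
Local maxima occur where both diagonal entries negative: (2, -3), (2, 3). Count: 2.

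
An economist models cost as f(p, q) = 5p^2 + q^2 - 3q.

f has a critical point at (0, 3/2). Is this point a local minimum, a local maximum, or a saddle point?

The Hessian of f is constant: H = [[10, 0], [0, 2]].
det(H) = 10·2 − 0² = 20.
det(H) > 0 and tr(H) = 12 > 0, so H is positive definite and the point is a local minimum.

local minimum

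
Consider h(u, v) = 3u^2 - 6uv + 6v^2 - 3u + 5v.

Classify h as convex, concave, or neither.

h is quadratic, so its Hessian is the constant matrix H = [[6, -6], [-6, 12]].
det(H) = 36, tr(H) = 18.
det(H) > 0 and tr(H) > 0, so H is positive definite everywhere: convex.

convex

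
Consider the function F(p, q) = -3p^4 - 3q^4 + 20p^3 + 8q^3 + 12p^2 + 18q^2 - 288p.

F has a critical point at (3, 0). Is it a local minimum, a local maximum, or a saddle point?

The mixed partial ∂²F/∂p∂q is 0, so the Hessian at any point is diag(F_pp, F_qq) = diag(12(-3p^2 + 10p + 2), 12(-3q^2 + 4q + 3)).
At (3, 0): H = diag(60, 36).
Both eigenvalues are positive, so H is positive definite: a local minimum.

local minimum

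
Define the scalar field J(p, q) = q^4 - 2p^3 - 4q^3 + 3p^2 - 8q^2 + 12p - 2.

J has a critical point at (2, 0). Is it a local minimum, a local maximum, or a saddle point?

The mixed partial ∂²J/∂p∂q is 0, so the Hessian at any point is diag(J_pp, J_qq) = diag(6(-2p + 1), 4(3q^2 - 6q - 4)).
At (2, 0): H = diag(-18, -16).
Both eigenvalues are negative, so H is negative definite: a local maximum.

local maximum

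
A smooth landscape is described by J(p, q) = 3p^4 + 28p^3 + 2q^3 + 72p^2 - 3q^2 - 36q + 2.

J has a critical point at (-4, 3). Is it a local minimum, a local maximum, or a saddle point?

local minimum

The mixed partial ∂²J/∂p∂q is 0, so the Hessian at any point is diag(J_pp, J_qq) = diag(12(3p^2 + 14p + 12), 6(2q - 1)).
At (-4, 3): H = diag(48, 30).
Both eigenvalues are positive, so H is positive definite: a local minimum.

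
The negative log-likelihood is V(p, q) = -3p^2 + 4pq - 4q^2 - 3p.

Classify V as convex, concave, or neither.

V is quadratic, so its Hessian is the constant matrix H = [[-6, 4], [4, -8]].
det(H) = 32, tr(H) = -14.
det(H) > 0 and tr(H) < 0, so H is negative definite everywhere: concave.

concave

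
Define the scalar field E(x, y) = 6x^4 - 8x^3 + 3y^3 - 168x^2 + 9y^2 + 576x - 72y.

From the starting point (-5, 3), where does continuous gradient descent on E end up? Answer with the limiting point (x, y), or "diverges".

(-4, 2)

E is separable, so gradient descent decouples: x follows -∂E/∂x, y follows -∂E/∂y.
∂E/∂x = 24(x - 3)(x - 2)(x + 4); at x=-5 this is -1344, so x increases.
∂E/∂y = 9(y - 2)(y + 4); at y=3 this is 63, so y decreases.
x converges to its nearest critical value -4 (a local min of the x-part); y converges to 2. The iterate converges to (-4, 2).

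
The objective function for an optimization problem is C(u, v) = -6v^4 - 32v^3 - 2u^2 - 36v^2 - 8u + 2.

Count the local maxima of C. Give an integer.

2

C separates as a function of u plus a function of v, so ∇C=0 decouples.
∂C/∂u = -4(u + 2) = 0 at u ∈ {-2}; ∂C/∂v = -24v(v + 1)(v + 3) = 0 at v ∈ {-3, -1, 0}.
The Hessian is diagonal: diag(C_uu, C_vv). Second derivatives: C_uu(-2)=-4; C_vv(-3)=-144, C_vv(-1)=48, C_vv(0)=-72.
Local maxima occur where both diagonal entries negative: (-2, -3), (-2, 0). Count: 2.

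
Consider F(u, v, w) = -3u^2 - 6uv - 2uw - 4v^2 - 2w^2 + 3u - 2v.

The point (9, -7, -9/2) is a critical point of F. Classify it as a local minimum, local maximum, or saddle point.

local maximum

The Hessian is constant: H = [[-6, -6, -2], [-6, -8, 0], [-2, 0, -4]].
Leading principal minors: Δ₁ = -6, Δ₂ = 12, Δ₃ = -16.
The minors alternate sign starting negative (−, +, −), so H is negative definite: a local maximum.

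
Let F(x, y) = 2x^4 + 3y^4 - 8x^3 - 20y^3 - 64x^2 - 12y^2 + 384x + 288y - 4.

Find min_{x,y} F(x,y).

F(x,y) separates as P(x) + Q(y) − 4, so its minimum is min P + min Q − 4.
P'(x) = 8(x - 4)(x - 3)(x + 4) vanishes at x ∈ {-4, 3, 4}; Q'(y) = 12(y - 4)(y - 3)(y + 2) vanishes at y ∈ {-2, 3, 4}.
Local minima of P (where P''>0): P(-4)=-1536, P(4)=512. Local minima of Q: Q(-2)=-416, Q(4)=448.
So the global minimum of F is P(-4) + Q(-2) − 4 = -1536 − 416 − 4 = -1956, attained at (-4, -2).

-1956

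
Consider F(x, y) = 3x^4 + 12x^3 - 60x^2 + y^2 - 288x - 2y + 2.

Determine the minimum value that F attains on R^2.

F(x,y) separates as P(x) + Q(y) + 2, so its minimum is min P + min Q + 2.
P'(x) = 12(x - 3)(x + 2)(x + 4) vanishes at x ∈ {-4, -2, 3}; Q'(y) = 2y - 2 vanishes at y ∈ {1}.
Local minima of P (where P''>0): P(-4)=192, P(3)=-837. Local minima of Q: Q(1)=-1.
So the global minimum of F is P(3) + Q(1) + 2 = -837 − 1 + 2 = -836, attained at (3, 1).

-836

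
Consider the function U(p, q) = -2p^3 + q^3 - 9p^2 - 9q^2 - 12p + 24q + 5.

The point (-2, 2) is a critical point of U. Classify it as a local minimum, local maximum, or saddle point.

The mixed partial ∂²U/∂p∂q is 0, so the Hessian at any point is diag(U_pp, U_qq) = diag(-6(2p + 3), 6(q - 3)).
At (-2, 2): H = diag(6, -6).
The eigenvalues have opposite signs, so H is indefinite: a saddle point.

saddle point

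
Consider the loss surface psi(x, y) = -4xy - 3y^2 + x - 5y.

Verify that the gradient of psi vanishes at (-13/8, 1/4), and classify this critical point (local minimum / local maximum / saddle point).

∇psi = (-4y + 1, -4x - 6y - 5); substituting (-13/8, 1/4) gives ∇psi = (0, 0), so (-13/8, 1/4) is indeed a critical point.
The Hessian of psi is constant: H = [[0, -4], [-4, -6]].
det(H) = 0·(-6) − (-4)² = -16.
Since det(H) < 0, H is indefinite and the critical point is a saddle point.

saddle point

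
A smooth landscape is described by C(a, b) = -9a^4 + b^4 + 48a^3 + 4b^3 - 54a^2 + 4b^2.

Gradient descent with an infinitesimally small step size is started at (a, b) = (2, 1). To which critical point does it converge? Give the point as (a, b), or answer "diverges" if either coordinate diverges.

(1, 0)

C is separable, so gradient descent decouples: a follows -∂C/∂a, b follows -∂C/∂b.
∂C/∂a = -36a(a - 3)(a - 1); at a=2 this is 72, so a decreases.
∂C/∂b = 4b(b + 1)(b + 2); at b=1 this is 24, so b decreases.
a converges to its nearest critical value 1 (a local min of the a-part); b converges to 0. The iterate converges to (1, 0).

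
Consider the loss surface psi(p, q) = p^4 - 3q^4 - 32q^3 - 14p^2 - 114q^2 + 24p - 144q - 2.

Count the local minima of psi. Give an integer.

2

psi separates as a function of p plus a function of q, so ∇psi=0 decouples.
∂psi/∂p = 4(p - 2)(p - 1)(p + 3) = 0 at p ∈ {-3, 1, 2}; ∂psi/∂q = -12(q + 1)(q + 3)(q + 4) = 0 at q ∈ {-4, -3, -1}.
The Hessian is diagonal: diag(psi_pp, psi_qq). Second derivatives: psi_pp(-3)=80, psi_pp(1)=-16, psi_pp(2)=20; psi_qq(-4)=-36, psi_qq(-3)=24, psi_qq(-1)=-72.
Local minima occur where both diagonal entries positive: (-3, -3), (2, -3). Count: 2.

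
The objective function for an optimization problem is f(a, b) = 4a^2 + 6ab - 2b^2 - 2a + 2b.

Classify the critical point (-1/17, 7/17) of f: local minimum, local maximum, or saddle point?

The Hessian of f is constant: H = [[8, 6], [6, -4]].
det(H) = 8·(-4) − 6² = -68.
Since det(H) < 0, H is indefinite and the critical point is a saddle point.

saddle point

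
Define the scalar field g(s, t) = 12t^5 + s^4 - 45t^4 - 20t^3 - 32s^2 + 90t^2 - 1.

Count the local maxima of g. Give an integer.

2

g separates as a function of s plus a function of t, so ∇g=0 decouples.
∂g/∂s = 4s(s - 4)(s + 4) = 0 at s ∈ {-4, 0, 4}; ∂g/∂t = 60t(t - 3)(t - 1)(t + 1) = 0 at t ∈ {-1, 0, 1, 3}.
The Hessian is diagonal: diag(g_ss, g_tt). Second derivatives: g_ss(-4)=128, g_ss(0)=-64, g_ss(4)=128; g_tt(-1)=-480, g_tt(0)=180, g_tt(1)=-240, g_tt(3)=1440.
Local maxima occur where both diagonal entries negative: (0, -1), (0, 1). Count: 2.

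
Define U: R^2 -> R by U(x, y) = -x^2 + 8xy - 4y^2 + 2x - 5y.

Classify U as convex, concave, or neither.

neither

U is quadratic, so its Hessian is the constant matrix H = [[-2, 8], [8, -8]].
det(H) = -48, tr(H) = -10.
det(H) < 0, so H is indefinite: neither convex nor concave.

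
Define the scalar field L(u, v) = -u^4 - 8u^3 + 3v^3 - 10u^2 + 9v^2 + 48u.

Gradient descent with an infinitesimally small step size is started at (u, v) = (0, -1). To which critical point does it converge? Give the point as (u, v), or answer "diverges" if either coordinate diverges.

(-3, 0)

L is separable, so gradient descent decouples: u follows -∂L/∂u, v follows -∂L/∂v.
∂L/∂u = -4(u - 1)(u + 3)(u + 4); at u=0 this is 48, so u decreases.
∂L/∂v = 9v(v + 2); at v=-1 this is -9, so v increases.
u converges to its nearest critical value -3 (a local min of the u-part); v converges to 0. The iterate converges to (-3, 0).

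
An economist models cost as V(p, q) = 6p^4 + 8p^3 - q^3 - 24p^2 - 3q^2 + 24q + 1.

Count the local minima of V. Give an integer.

2

V separates as a function of p plus a function of q, so ∇V=0 decouples.
∂V/∂p = 24p(p - 1)(p + 2) = 0 at p ∈ {-2, 0, 1}; ∂V/∂q = -3(q - 2)(q + 4) = 0 at q ∈ {-4, 2}.
The Hessian is diagonal: diag(V_pp, V_qq). Second derivatives: V_pp(-2)=144, V_pp(0)=-48, V_pp(1)=72; V_qq(-4)=18, V_qq(2)=-18.
Local minima occur where both diagonal entries positive: (-2, -4), (1, -4). Count: 2.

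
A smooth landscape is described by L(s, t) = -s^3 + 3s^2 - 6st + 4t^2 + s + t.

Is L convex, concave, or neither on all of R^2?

neither

The term -s^3 is cubic, so the Hessian is not constant.
∂²L/∂s² = -6s + 6, which takes both signs as s varies (negative for sufficiently large s). A diagonal entry of the Hessian changing sign means the Hessian is neither positive- nor negative-semidefinite on all of R^2.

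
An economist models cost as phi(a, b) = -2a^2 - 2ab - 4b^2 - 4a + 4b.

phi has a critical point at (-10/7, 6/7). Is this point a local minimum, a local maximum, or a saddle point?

The Hessian of phi is constant: H = [[-4, -2], [-2, -8]].
det(H) = (-4)·(-8) − (-2)² = 28.
det(H) > 0 and tr(H) = -12 < 0, so H is negative definite and the point is a local maximum.

local maximum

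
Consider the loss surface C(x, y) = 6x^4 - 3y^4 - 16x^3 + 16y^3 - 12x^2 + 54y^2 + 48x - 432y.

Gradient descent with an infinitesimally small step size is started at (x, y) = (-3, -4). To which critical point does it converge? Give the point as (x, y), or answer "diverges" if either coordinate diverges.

C is separable, so gradient descent decouples: x follows -∂C/∂x, y follows -∂C/∂y.
∂C/∂x = 24(x - 2)(x - 1)(x + 1); at x=-3 this is -960, so x increases.
∂C/∂y = -12(y - 4)(y - 3)(y + 3); at y=-4 this is 672, so y decreases.
The y-coordinate has no critical point in that direction and runs off to infinity.

diverges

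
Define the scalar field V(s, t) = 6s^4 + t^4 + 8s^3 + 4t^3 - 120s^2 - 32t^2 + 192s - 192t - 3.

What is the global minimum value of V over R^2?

V(s,t) separates as P(s) + Q(t) − 3, so its minimum is min P + min Q − 3.
P'(s) = 24(s - 2)(s - 1)(s + 4) vanishes at s ∈ {-4, 1, 2}; Q'(t) = 4(t - 4)(t + 3)(t + 4) vanishes at t ∈ {-4, -3, 4}.
Local minima of P (where P''>0): P(-4)=-1664, P(2)=64. Local minima of Q: Q(-4)=256, Q(4)=-768.
So the global minimum of V is P(-4) + Q(4) − 3 = -1664 − 768 − 3 = -2435, attained at (-4, 4).

-2435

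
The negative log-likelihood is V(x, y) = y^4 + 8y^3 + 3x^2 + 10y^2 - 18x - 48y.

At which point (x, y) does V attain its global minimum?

(3, 1)

V(x,y) separates as P(x) + Q(y), so its minimum is min P + min Q.
P'(x) = 6x - 18 vanishes at x ∈ {3}; Q'(y) = 4(y - 1)(y + 3)(y + 4) vanishes at y ∈ {-4, -3, 1}.
Local minima of P (where P''>0): P(3)=-27. Local minima of Q: Q(-4)=96, Q(1)=-29.
So the global minimum of V is P(3) + Q(1) = -27 − 29 = -56, attained at (3, 1).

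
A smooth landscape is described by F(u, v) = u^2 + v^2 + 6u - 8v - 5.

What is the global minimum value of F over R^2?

-30

F(u,v) separates as P(u) + Q(v) − 5, so its minimum is min P + min Q − 5.
P'(u) = 2u + 6 vanishes at u ∈ {-3}; Q'(v) = 2v - 8 vanishes at v ∈ {4}.
Local minima of P (where P''>0): P(-3)=-9. Local minima of Q: Q(4)=-16.
So the global minimum of F is P(-3) + Q(4) − 5 = -9 − 16 − 5 = -30, attained at (-3, 4).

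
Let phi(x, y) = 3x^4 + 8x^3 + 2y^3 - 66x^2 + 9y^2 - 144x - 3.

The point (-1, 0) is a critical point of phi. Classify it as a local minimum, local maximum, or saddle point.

The mixed partial ∂²phi/∂x∂y is 0, so the Hessian at any point is diag(phi_xx, phi_yy) = diag(12(3x^2 + 4x - 11), 6(2y + 3)).
At (-1, 0): H = diag(-144, 18).
The eigenvalues have opposite signs, so H is indefinite: a saddle point.

saddle point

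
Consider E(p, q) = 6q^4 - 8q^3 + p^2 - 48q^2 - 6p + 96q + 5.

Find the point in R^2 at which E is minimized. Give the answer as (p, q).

(3, -2)

E(p,q) separates as A(p) + B(q) + 5, so its minimum is min A + min B + 5.
A'(p) = 2p - 6 vanishes at p ∈ {3}; B'(q) = 24(q - 2)(q - 1)(q + 2) vanishes at q ∈ {-2, 1, 2}.
Local minima of A (where A''>0): A(3)=-9. Local minima of B: B(-2)=-224, B(2)=32.
So the global minimum of E is A(3) + B(-2) + 5 = -9 − 224 + 5 = -228, attained at (3, -2).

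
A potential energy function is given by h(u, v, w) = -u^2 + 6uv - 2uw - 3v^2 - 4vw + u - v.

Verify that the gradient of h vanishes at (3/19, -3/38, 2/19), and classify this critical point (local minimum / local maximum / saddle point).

∇h = (-2u + 6v - 2w + 1, 6u - 6v - 4w - 1, -2u - 4v); substituting (3/19, -3/38, 2/19) gives ∇h = (0, 0, 0), so (3/19, -3/38, 2/19) is indeed a critical point.
The Hessian is constant: H = [[-2, 6, -2], [6, -6, -4], [-2, -4, 0]].
Leading principal minors: Δ₁ = -2, Δ₂ = -24, Δ₃ = 152.
The minors fit neither the all-positive nor the alternating-sign pattern, so H is indefinite: a saddle point.

saddle point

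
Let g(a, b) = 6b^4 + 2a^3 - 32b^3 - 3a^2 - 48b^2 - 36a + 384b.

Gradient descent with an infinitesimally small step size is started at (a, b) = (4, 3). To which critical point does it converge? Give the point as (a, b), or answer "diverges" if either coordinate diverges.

g is separable, so gradient descent decouples: a follows -∂g/∂a, b follows -∂g/∂b.
∂g/∂a = 6(a - 3)(a + 2); at a=4 this is 36, so a decreases.
∂g/∂b = 24(b - 4)(b - 2)(b + 2); at b=3 this is -120, so b increases.
a converges to its nearest critical value 3 (a local min of the a-part); b converges to 4. The iterate converges to (3, 4).

(3, 4)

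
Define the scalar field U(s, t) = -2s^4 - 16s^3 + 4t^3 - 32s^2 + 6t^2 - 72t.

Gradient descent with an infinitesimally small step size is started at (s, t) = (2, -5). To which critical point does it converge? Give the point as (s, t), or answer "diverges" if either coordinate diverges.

U is separable, so gradient descent decouples: s follows -∂U/∂s, t follows -∂U/∂t.
∂U/∂s = -8s(s + 2)(s + 4); at s=2 this is -384, so s increases.
∂U/∂t = 12(t - 2)(t + 3); at t=-5 this is 168, so t decreases.
The s-coordinate has no critical point in that direction and runs off to infinity.

diverges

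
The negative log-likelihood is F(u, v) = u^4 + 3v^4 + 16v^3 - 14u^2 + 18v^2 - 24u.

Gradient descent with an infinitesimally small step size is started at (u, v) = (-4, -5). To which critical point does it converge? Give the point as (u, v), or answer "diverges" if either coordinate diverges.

F is separable, so gradient descent decouples: u follows -∂F/∂u, v follows -∂F/∂v.
∂F/∂u = 4(u - 3)(u + 1)(u + 2); at u=-4 this is -168, so u increases.
∂F/∂v = 12v(v + 1)(v + 3); at v=-5 this is -480, so v increases.
u converges to its nearest critical value -2 (a local min of the u-part); v converges to -3. The iterate converges to (-2, -3).

(-2, -3)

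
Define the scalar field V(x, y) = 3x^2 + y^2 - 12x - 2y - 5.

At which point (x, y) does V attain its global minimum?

(2, 1)

V(x,y) separates as P(x) + Q(y) − 5, so its minimum is min P + min Q − 5.
P'(x) = 6x - 12 vanishes at x ∈ {2}; Q'(y) = 2y - 2 vanishes at y ∈ {1}.
Local minima of P (where P''>0): P(2)=-12. Local minima of Q: Q(1)=-1.
So the global minimum of V is P(2) + Q(1) − 5 = -12 − 1 − 5 = -18, attained at (2, 1).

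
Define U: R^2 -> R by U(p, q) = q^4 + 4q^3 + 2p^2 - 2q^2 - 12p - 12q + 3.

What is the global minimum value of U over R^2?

U(p,q) separates as A(p) + B(q) + 3, so its minimum is min A + min B + 3.
A'(p) = 4p - 12 vanishes at p ∈ {3}; B'(q) = 4(q - 1)(q + 1)(q + 3) vanishes at q ∈ {-3, -1, 1}.
Local minima of A (where A''>0): A(3)=-18. Local minima of B: B(-3)=-9, B(1)=-9.
So the global minimum of U is A(3) + B(-3) + 3 = -18 − 9 + 3 = -24, attained at (3, -3).

-24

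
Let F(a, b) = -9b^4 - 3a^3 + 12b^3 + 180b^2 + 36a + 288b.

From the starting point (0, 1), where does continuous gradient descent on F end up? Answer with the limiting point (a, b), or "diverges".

F is separable, so gradient descent decouples: a follows -∂F/∂a, b follows -∂F/∂b.
∂F/∂a = -9(a - 2)(a + 2); at a=0 this is 36, so a decreases.
∂F/∂b = -36(b - 4)(b + 1)(b + 2); at b=1 this is 648, so b decreases.
a converges to its nearest critical value -2 (a local min of the a-part); b converges to -1. The iterate converges to (-2, -1).

(-2, -1)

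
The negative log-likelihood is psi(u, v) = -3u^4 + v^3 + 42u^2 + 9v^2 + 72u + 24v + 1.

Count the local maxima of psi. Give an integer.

psi separates as a function of u plus a function of v, so ∇psi=0 decouples.
∂psi/∂u = -12(u - 3)(u + 1)(u + 2) = 0 at u ∈ {-2, -1, 3}; ∂psi/∂v = 3(v + 2)(v + 4) = 0 at v ∈ {-4, -2}.
The Hessian is diagonal: diag(psi_uu, psi_vv). Second derivatives: psi_uu(-2)=-60, psi_uu(-1)=48, psi_uu(3)=-240; psi_vv(-4)=-6, psi_vv(-2)=6.
Local maxima occur where both diagonal entries negative: (-2, -4), (3, -4). Count: 2.

2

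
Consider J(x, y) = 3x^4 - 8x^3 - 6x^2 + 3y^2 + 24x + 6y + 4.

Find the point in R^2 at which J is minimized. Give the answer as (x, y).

J(x,y) separates as P(x) + Q(y) + 4, so its minimum is min P + min Q + 4.
P'(x) = 12(x - 2)(x - 1)(x + 1) vanishes at x ∈ {-1, 1, 2}; Q'(y) = 6y + 6 vanishes at y ∈ {-1}.
Local minima of P (where P''>0): P(-1)=-19, P(2)=8. Local minima of Q: Q(-1)=-3.
So the global minimum of J is P(-1) + Q(-1) + 4 = -19 − 3 + 4 = -18, attained at (-1, -1).

(-1, -1)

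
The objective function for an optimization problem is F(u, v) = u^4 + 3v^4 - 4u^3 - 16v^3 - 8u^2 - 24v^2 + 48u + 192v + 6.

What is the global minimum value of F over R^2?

F(u,v) separates as P(u) + Q(v) + 6, so its minimum is min P + min Q + 6.
P'(u) = 4(u - 3)(u - 2)(u + 2) vanishes at u ∈ {-2, 2, 3}; Q'(v) = 12(v - 4)(v - 2)(v + 2) vanishes at v ∈ {-2, 2, 4}.
Local minima of P (where P''>0): P(-2)=-80, P(3)=45. Local minima of Q: Q(-2)=-304, Q(4)=128.
So the global minimum of F is P(-2) + Q(-2) + 6 = -80 − 304 + 6 = -378, attained at (-2, -2).

-378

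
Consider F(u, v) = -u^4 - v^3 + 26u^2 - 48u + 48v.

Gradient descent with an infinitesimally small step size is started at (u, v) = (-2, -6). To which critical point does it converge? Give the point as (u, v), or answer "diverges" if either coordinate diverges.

(1, -4)

F is separable, so gradient descent decouples: u follows -∂F/∂u, v follows -∂F/∂v.
∂F/∂u = -4(u - 3)(u - 1)(u + 4); at u=-2 this is -120, so u increases.
∂F/∂v = -3(v - 4)(v + 4); at v=-6 this is -60, so v increases.
u converges to its nearest critical value 1 (a local min of the u-part); v converges to -4. The iterate converges to (1, -4).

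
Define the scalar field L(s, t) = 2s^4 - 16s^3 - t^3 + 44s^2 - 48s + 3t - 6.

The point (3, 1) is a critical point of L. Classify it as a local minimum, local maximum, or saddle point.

The mixed partial ∂²L/∂s∂t is 0, so the Hessian at any point is diag(L_ss, L_tt) = diag(8(3s^2 - 12s + 11), -6t).
At (3, 1): H = diag(16, -6).
The eigenvalues have opposite signs, so H is indefinite: a saddle point.

saddle point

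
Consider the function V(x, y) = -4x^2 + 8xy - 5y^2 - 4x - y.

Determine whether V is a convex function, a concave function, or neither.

V is quadratic, so its Hessian is the constant matrix H = [[-8, 8], [8, -10]].
det(H) = 16, tr(H) = -18.
det(H) > 0 and tr(H) < 0, so H is negative definite everywhere: concave.

concave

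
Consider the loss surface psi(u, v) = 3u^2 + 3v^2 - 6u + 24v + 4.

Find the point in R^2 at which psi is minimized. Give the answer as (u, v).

psi(u,v) separates as P(u) + Q(v) + 4, so its minimum is min P + min Q + 4.
P'(u) = 6u - 6 vanishes at u ∈ {1}; Q'(v) = 6v + 24 vanishes at v ∈ {-4}.
Local minima of P (where P''>0): P(1)=-3. Local minima of Q: Q(-4)=-48.
So the global minimum of psi is P(1) + Q(-4) + 4 = -3 − 48 + 4 = -47, attained at (1, -4).

(1, -4)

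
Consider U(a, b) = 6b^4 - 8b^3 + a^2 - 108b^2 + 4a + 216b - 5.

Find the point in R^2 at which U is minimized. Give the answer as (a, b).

U(a,b) separates as P(a) + Q(b) − 5, so its minimum is min P + min Q − 5.
P'(a) = 2a + 4 vanishes at a ∈ {-2}; Q'(b) = 24(b - 3)(b - 1)(b + 3) vanishes at b ∈ {-3, 1, 3}.
Local minima of P (where P''>0): P(-2)=-4. Local minima of Q: Q(-3)=-918, Q(3)=-54.
So the global minimum of U is P(-2) + Q(-3) − 5 = -4 − 918 − 5 = -927, attained at (-2, -3).

(-2, -3)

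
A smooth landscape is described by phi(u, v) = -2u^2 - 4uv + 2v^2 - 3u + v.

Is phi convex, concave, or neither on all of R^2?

phi is quadratic, so its Hessian is the constant matrix H = [[-4, -4], [-4, 4]].
det(H) = -32, tr(H) = 0.
det(H) < 0, so H is indefinite: neither convex nor concave.

neither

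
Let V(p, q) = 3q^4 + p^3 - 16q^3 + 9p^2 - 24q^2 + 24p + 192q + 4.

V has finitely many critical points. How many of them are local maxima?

V separates as a function of p plus a function of q, so ∇V=0 decouples.
∂V/∂p = 3(p + 2)(p + 4) = 0 at p ∈ {-4, -2}; ∂V/∂q = 12(q - 4)(q - 2)(q + 2) = 0 at q ∈ {-2, 2, 4}.
The Hessian is diagonal: diag(V_pp, V_qq). Second derivatives: V_pp(-4)=-6, V_pp(-2)=6; V_qq(-2)=288, V_qq(2)=-96, V_qq(4)=144.
Local maxima occur where both diagonal entries negative: (-4, 2). Count: 1.

1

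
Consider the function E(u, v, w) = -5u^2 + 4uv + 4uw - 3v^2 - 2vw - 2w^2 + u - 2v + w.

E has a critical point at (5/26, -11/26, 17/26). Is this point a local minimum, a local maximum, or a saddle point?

local maximum

The Hessian is constant: H = [[-10, 4, 4], [4, -6, -2], [4, -2, -4]].
Leading principal minors: Δ₁ = -10, Δ₂ = 44, Δ₃ = -104.
The minors alternate sign starting negative (−, +, −), so H is negative definite: a local maximum.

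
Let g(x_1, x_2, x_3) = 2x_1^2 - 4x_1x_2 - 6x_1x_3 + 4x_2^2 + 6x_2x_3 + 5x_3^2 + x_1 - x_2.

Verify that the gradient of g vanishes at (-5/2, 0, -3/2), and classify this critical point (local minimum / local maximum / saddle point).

∇g = (4x_1 - 4x_2 - 6x_3 + 1, -4x_1 + 8x_2 + 6x_3 - 1, -6x_1 + 6x_2 + 10x_3); substituting (-5/2, 0, -3/2) gives ∇g = (0, 0, 0), so (-5/2, 0, -3/2) is indeed a critical point.
The Hessian is constant: H = [[4, -4, -6], [-4, 8, 6], [-6, 6, 10]].
Leading principal minors: Δ₁ = 4, Δ₂ = 16, Δ₃ = 16.
All leading minors are positive, so H is positive definite: a local minimum.

local minimum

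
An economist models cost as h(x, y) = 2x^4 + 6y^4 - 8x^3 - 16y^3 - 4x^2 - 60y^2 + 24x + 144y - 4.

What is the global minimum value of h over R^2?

-326

h(x,y) separates as P(x) + Q(y) − 4, so its minimum is min P + min Q − 4.
P'(x) = 8(x - 3)(x - 1)(x + 1) vanishes at x ∈ {-1, 1, 3}; Q'(y) = 24(y - 3)(y - 1)(y + 2) vanishes at y ∈ {-2, 1, 3}.
Local minima of P (where P''>0): P(-1)=-18, P(3)=-18. Local minima of Q: Q(-2)=-304, Q(3)=-54.
So the global minimum of h is P(-1) + Q(-2) − 4 = -18 − 304 − 4 = -326, attained at (-1, -2).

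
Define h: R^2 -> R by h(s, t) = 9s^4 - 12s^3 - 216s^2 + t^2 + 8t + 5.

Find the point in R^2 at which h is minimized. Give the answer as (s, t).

(4, -4)

h(s,t) separates as P(s) + Q(t) + 5, so its minimum is min P + min Q + 5.
P'(s) = 36s(s - 4)(s + 3) vanishes at s ∈ {-3, 0, 4}; Q'(t) = 2(t + 4) vanishes at t ∈ {-4}.
Local minima of P (where P''>0): P(-3)=-891, P(4)=-1920. Local minima of Q: Q(-4)=-16.
So the global minimum of h is P(4) + Q(-4) + 5 = -1920 − 16 + 5 = -1931, attained at (4, -4).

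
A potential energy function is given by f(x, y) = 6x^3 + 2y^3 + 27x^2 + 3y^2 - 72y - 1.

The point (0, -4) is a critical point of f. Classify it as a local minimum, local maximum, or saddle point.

The mixed partial ∂²f/∂x∂y is 0, so the Hessian at any point is diag(f_xx, f_yy) = diag(18(2x + 3), 6(2y + 1)).
At (0, -4): H = diag(54, -42).
The eigenvalues have opposite signs, so H is indefinite: a saddle point.

saddle point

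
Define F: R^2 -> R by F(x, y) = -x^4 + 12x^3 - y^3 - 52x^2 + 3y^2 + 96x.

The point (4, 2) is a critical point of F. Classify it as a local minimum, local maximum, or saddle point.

local maximum

The mixed partial ∂²F/∂x∂y is 0, so the Hessian at any point is diag(F_xx, F_yy) = diag(4(-3x^2 + 18x - 26), 6(-y + 1)).
At (4, 2): H = diag(-8, -6).
Both eigenvalues are negative, so H is negative definite: a local maximum.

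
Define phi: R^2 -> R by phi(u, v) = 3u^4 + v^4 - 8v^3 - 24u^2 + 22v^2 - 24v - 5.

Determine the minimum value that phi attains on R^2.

phi(u,v) separates as P(u) + Q(v) − 5, so its minimum is min P + min Q − 5.
P'(u) = 12u(u - 2)(u + 2) vanishes at u ∈ {-2, 0, 2}; Q'(v) = 4(v - 3)(v - 2)(v - 1) vanishes at v ∈ {1, 2, 3}.
Local minima of P (where P''>0): P(-2)=-48, P(2)=-48. Local minima of Q: Q(1)=-9, Q(3)=-9.
So the global minimum of phi is P(-2) + Q(1) − 5 = -48 − 9 − 5 = -62, attained at (-2, 1).

-62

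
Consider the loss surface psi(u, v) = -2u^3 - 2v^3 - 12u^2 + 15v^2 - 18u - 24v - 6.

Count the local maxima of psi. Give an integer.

psi separates as a function of u plus a function of v, so ∇psi=0 decouples.
∂psi/∂u = -6(u + 1)(u + 3) = 0 at u ∈ {-3, -1}; ∂psi/∂v = -6(v - 4)(v - 1) = 0 at v ∈ {1, 4}.
The Hessian is diagonal: diag(psi_uu, psi_vv). Second derivatives: psi_uu(-3)=12, psi_uu(-1)=-12; psi_vv(1)=18, psi_vv(4)=-18.
Local maxima occur where both diagonal entries negative: (-1, 4). Count: 1.

1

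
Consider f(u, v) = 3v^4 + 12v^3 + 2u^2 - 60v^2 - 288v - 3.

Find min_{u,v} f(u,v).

f(u,v) separates as P(u) + Q(v) − 3, so its minimum is min P + min Q − 3.
P'(u) = 4u vanishes at u ∈ {0}; Q'(v) = 12(v - 3)(v + 2)(v + 4) vanishes at v ∈ {-4, -2, 3}.
Local minima of P (where P''>0): P(0)=0. Local minima of Q: Q(-4)=192, Q(3)=-837.
So the global minimum of f is P(0) + Q(3) − 3 = 0 − 837 − 3 = -840, attained at (0, 3).

-840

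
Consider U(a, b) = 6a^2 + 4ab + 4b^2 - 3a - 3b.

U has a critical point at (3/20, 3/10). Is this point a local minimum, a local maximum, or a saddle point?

local minimum

The Hessian of U is constant: H = [[12, 4], [4, 8]].
det(H) = 12·8 − 4² = 80.
det(H) > 0 and tr(H) = 20 > 0, so H is positive definite and the point is a local minimum.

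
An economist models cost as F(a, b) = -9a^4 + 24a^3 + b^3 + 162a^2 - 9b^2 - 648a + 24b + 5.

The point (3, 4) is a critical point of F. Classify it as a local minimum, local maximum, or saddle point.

The mixed partial ∂²F/∂a∂b is 0, so the Hessian at any point is diag(F_aa, F_bb) = diag(36(-3a^2 + 4a + 9), 6(b - 3)).
At (3, 4): H = diag(-216, 6).
The eigenvalues have opposite signs, so H is indefinite: a saddle point.

saddle point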